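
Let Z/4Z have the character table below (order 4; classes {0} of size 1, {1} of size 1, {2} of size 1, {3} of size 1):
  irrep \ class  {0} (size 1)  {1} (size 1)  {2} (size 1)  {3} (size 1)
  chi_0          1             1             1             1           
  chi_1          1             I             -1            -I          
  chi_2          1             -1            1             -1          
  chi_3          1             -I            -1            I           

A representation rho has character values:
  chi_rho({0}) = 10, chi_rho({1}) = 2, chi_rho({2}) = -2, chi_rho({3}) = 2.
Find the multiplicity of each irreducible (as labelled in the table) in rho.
Multiplicities: chi_0: 3, chi_1: 3, chi_2: 1, chi_3: 3.

Proof sketch: Use <chi_rho, chi> = (1/|G|) sum_C |C| * chi_rho(C) * conj(chi(C)) with |G| = 4 for each irreducible chi in the table:
  <chi_rho, chi_0> = (1/4)[1*(10)*conj(1) + 1*(2)*conj(1) + 1*(-2)*conj(1) + 1*(2)*conj(1)]
      = (1/4)[(10) + (2) + (-2) + (2)] = 12/4 = 3
  <chi_rho, chi_1> = (1/4)[1*(10)*conj(1) + 1*(2)*conj(I) + 1*(-2)*conj(-1) + 1*(2)*conj(-I)]
      = (1/4)[(10) + (-2*I) + (2) + (2*I)] = 12/4 = 3
  <chi_rho, chi_2> = (1/4)[1*(10)*conj(1) + 1*(2)*conj(-1) + 1*(-2)*conj(1) + 1*(2)*conj(-1)]
      = (1/4)[(10) + (-2) + (-2) + (-2)] = 4/4 = 1
  <chi_rho, chi_3> = (1/4)[1*(10)*conj(1) + 1*(2)*conj(-I) + 1*(-2)*conj(-1) + 1*(2)*conj(I)]
      = (1/4)[(10) + (2*I) + (2) + (-2*I)] = 12/4 = 3
(Exp terms are combined using exp(i*s)*conj(exp(i*t)) = exp(i*(s-t)), and sums of them are collapsed using the identity that for every m > 1 the m distinct m-th roots of unity sum to 0, e.g. 1 + exp(2*I*pi/3) + exp(-2*I*pi/3) = 0.)
Dimension check: dim(rho) = sum (mult * dim) = 3*1 + 3*1 + 1*1 + 3*1 = 10 = chi_rho(e) = 10.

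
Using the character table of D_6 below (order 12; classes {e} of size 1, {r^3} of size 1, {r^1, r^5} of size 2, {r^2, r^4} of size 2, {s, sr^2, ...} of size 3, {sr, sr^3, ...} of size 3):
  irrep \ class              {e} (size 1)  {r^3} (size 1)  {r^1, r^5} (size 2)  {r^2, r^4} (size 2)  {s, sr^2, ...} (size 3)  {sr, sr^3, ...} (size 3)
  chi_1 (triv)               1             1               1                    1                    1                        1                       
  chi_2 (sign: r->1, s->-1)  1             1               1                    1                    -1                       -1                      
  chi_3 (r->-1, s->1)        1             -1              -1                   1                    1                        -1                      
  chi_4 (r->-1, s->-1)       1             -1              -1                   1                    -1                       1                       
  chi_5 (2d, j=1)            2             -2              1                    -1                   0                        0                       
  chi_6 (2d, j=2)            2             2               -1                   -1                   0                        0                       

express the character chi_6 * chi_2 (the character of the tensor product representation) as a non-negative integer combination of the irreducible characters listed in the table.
chi_6 tensor chi_2 = chi_6 (all other irreducibles have multiplicity 0).

Working: The character of a tensor product is the pointwise product (chi_6 * chi_2)(C) = chi_6(C) * chi_2(C):
  {e}: (2)*(1), {r^3}: (2)*(1), {r^1, r^5}: (-1)*(1), {r^2, r^4}: (-1)*(1), {s, sr^2, ...}: (0)*(-1), {sr, sr^3, ...}: (0)*(-1)
so (chi_6 * chi_2) takes values
  {e} -> 2, {r^3} -> 2, {r^1, r^5} -> -1, {r^2, r^4} -> -1, {s, sr^2, ...} -> 0, {sr, sr^3, ...} -> 0.
Now take the inner product of this character with each irreducible chi from the table, <chi_6*chi_2, chi> = (1/12) sum_C |C| (chi_6*chi_2)(C) conj(chi(C)):
  <chi_6*chi_2, chi_1> = (1/12)[1*(2)*conj(1) + 1*(2)*conj(1) + 2*(-1)*conj(1) + 2*(-1)*conj(1) + 3*(0)*conj(1) + 3*(0)*conj(1)]
      = (1/12)[(2) + (2) + (-2) + (-2) + (0) + (0)] = 0/12 = 0
  <chi_6*chi_2, chi_2> = (1/12)[1*(2)*conj(1) + 1*(2)*conj(1) + 2*(-1)*conj(1) + 2*(-1)*conj(1) + 3*(0)*conj(-1) + 3*(0)*conj(-1)]
      = (1/12)[(2) + (2) + (-2) + (-2) + (0) + (0)] = 0/12 = 0
  <chi_6*chi_2, chi_3> = (1/12)[1*(2)*conj(1) + 1*(2)*conj(-1) + 2*(-1)*conj(-1) + 2*(-1)*conj(1) + 3*(0)*conj(1) + 3*(0)*conj(-1)]
      = (1/12)[(2) + (-2) + (2) + (-2) + (0) + (0)] = 0/12 = 0
  <chi_6*chi_2, chi_4> = (1/12)[1*(2)*conj(1) + 1*(2)*conj(-1) + 2*(-1)*conj(-1) + 2*(-1)*conj(1) + 3*(0)*conj(-1) + 3*(0)*conj(1)]
      = (1/12)[(2) + (-2) + (2) + (-2) + (0) + (0)] = 0/12 = 0
  <chi_6*chi_2, chi_5> = (1/12)[1*(2)*conj(2) + 1*(2)*conj(-2) + 2*(-1)*conj(1) + 2*(-1)*conj(-1) + 3*(0)*conj(0) + 3*(0)*conj(0)]
      = (1/12)[(4) + (-4) + (-2) + (2) + (0) + (0)] = 0/12 = 0
  <chi_6*chi_2, chi_6> = (1/12)[1*(2)*conj(2) + 1*(2)*conj(2) + 2*(-1)*conj(-1) + 2*(-1)*conj(-1) + 3*(0)*conj(0) + 3*(0)*conj(0)]
      = (1/12)[(4) + (4) + (2) + (2) + (0) + (0)] = 12/12 = 1
Hence the multiplicities are chi_6: 1. Dimension check: dim(chi_6)*dim(chi_2) = 2*1 = 2 and sum (mult * dim) = 1*2 = 2.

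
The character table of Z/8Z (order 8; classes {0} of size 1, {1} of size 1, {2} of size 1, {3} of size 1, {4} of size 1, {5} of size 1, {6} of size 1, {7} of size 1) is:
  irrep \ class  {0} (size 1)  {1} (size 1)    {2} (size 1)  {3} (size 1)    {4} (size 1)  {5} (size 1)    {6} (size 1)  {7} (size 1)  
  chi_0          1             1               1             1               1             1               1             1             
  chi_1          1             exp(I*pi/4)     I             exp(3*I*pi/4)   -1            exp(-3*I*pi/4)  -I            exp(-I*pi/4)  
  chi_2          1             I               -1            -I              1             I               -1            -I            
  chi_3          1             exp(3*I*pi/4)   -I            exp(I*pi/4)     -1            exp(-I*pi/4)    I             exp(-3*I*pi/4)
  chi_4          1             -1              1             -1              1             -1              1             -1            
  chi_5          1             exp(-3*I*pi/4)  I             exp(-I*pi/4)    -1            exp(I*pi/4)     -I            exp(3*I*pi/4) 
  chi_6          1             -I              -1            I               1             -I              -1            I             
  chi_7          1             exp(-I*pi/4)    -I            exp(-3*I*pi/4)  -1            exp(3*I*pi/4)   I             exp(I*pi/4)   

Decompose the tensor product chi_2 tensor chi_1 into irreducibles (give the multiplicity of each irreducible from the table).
chi_2 tensor chi_1 = chi_3 (all other irreducibles have multiplicity 0).

Details: The character of a tensor product is the pointwise product (chi_2 * chi_1)(C) = chi_2(C) * chi_1(C):
  {0}: (1)*(1), {1}: (I)*(exp(I*pi/4)), {2}: (-1)*(I), {3}: (-I)*(exp(3*I*pi/4)), {4}: (1)*(-1), {5}: (I)*(exp(-3*I*pi/4)), {6}: (-1)*(-I), {7}: (-I)*(exp(-I*pi/4))
so (chi_2 * chi_1) takes values
  {0} -> 1, {1} -> exp(3*I*pi/4), {2} -> -I, {3} -> -exp(-3*I*pi/4), {4} -> -1, {5} -> exp(-I*pi/4), {6} -> I, {7} -> -exp(I*pi/4).
Now take the inner product of this character with each irreducible chi from the table, <chi_2*chi_1, chi> = (1/8) sum_C |C| (chi_2*chi_1)(C) conj(chi(C)):
  <chi_2*chi_1, chi_0> = (1/8)[1*(1)*conj(1) + 1*(exp(3*I*pi/4))*conj(1) + 1*(-I)*conj(1) + 1*(-exp(-3*I*pi/4))*conj(1) + 1*(-1)*conj(1) + 1*(exp(-I*pi/4))*conj(1) + 1*(I)*conj(1) + 1*(-exp(I*pi/4))*conj(1)]
      = (1/8)[(1) + (exp(3*I*pi/4)) + (-I) + (-exp(-3*I*pi/4)) + (-1) + (exp(-I*pi/4)) + (I) + (-exp(I*pi/4))] = 0/8 = 0
  <chi_2*chi_1, chi_1> = (1/8)[1*(1)*conj(1) + 1*(exp(3*I*pi/4))*conj(exp(I*pi/4)) + 1*(-I)*conj(I) + 1*(-exp(-3*I*pi/4))*conj(exp(3*I*pi/4)) + 1*(-1)*conj(-1) + 1*(exp(-I*pi/4))*conj(exp(-3*I*pi/4)) + 1*(I)*conj(-I) + 1*(-exp(I*pi/4))*conj(exp(-I*pi/4))]
      = (1/8)[(1) + (I) + (-1) + (-I) + (1) + (I) + (-1) + (-I)] = 0/8 = 0
  <chi_2*chi_1, chi_2> = (1/8)[1*(1)*conj(1) + 1*(exp(3*I*pi/4))*conj(I) + 1*(-I)*conj(-1) + 1*(-exp(-3*I*pi/4))*conj(-I) + 1*(-1)*conj(1) + 1*(exp(-I*pi/4))*conj(I) + 1*(I)*conj(-1) + 1*(-exp(I*pi/4))*conj(-I)]
      = (1/8)[(1) + (-exp(-3*I*pi/4)) + (I) + (-exp(-I*pi/4)) + (-1) + (-exp(I*pi/4)) + (-I) + (-exp(3*I*pi/4))] = 0/8 = 0
  <chi_2*chi_1, chi_3> = (1/8)[1*(1)*conj(1) + 1*(exp(3*I*pi/4))*conj(exp(3*I*pi/4)) + 1*(-I)*conj(-I) + 1*(-exp(-3*I*pi/4))*conj(exp(I*pi/4)) + 1*(-1)*conj(-1) + 1*(exp(-I*pi/4))*conj(exp(-I*pi/4)) + 1*(I)*conj(I) + 1*(-exp(I*pi/4))*conj(exp(-3*I*pi/4))]
      = (1/8)[(1) + (1) + (1) + (1) + (1) + (1) + (1) + (1)] = 8/8 = 1
  <chi_2*chi_1, chi_4> = (1/8)[1*(1)*conj(1) + 1*(exp(3*I*pi/4))*conj(-1) + 1*(-I)*conj(1) + 1*(-exp(-3*I*pi/4))*conj(-1) + 1*(-1)*conj(1) + 1*(exp(-I*pi/4))*conj(-1) + 1*(I)*conj(1) + 1*(-exp(I*pi/4))*conj(-1)]
      = (1/8)[(1) + (-exp(3*I*pi/4)) + (-I) + (exp(-3*I*pi/4)) + (-1) + (-exp(-I*pi/4)) + (I) + (exp(I*pi/4))] = 0/8 = 0
  <chi_2*chi_1, chi_5> = (1/8)[1*(1)*conj(1) + 1*(exp(3*I*pi/4))*conj(exp(-3*I*pi/4)) + 1*(-I)*conj(I) + 1*(-exp(-3*I*pi/4))*conj(exp(-I*pi/4)) + 1*(-1)*conj(-1) + 1*(exp(-I*pi/4))*conj(exp(I*pi/4)) + 1*(I)*conj(-I) + 1*(-exp(I*pi/4))*conj(exp(3*I*pi/4))]
      = (1/8)[(1) + (-I) + (-1) + (I) + (1) + (-I) + (-1) + (I)] = 0/8 = 0
  <chi_2*chi_1, chi_6> = (1/8)[1*(1)*conj(1) + 1*(exp(3*I*pi/4))*conj(-I) + 1*(-I)*conj(-1) + 1*(-exp(-3*I*pi/4))*conj(I) + 1*(-1)*conj(1) + 1*(exp(-I*pi/4))*conj(-I) + 1*(I)*conj(-1) + 1*(-exp(I*pi/4))*conj(I)]
      = (1/8)[(1) + (exp(-3*I*pi/4)) + (I) + (exp(-I*pi/4)) + (-1) + (exp(I*pi/4)) + (-I) + (exp(3*I*pi/4))] = 0/8 = 0
  <chi_2*chi_1, chi_7> = (1/8)[1*(1)*conj(1) + 1*(exp(3*I*pi/4))*conj(exp(-I*pi/4)) + 1*(-I)*conj(-I) + 1*(-exp(-3*I*pi/4))*conj(exp(-3*I*pi/4)) + 1*(-1)*conj(-1) + 1*(exp(-I*pi/4))*conj(exp(3*I*pi/4)) + 1*(I)*conj(I) + 1*(-exp(I*pi/4))*conj(exp(I*pi/4))]
      = (1/8)[(1) + (-1) + (1) + (-1) + (1) + (-1) + (1) + (-1)] = 0/8 = 0
(Exp terms are combined using exp(i*s)*conj(exp(i*t)) = exp(i*(s-t)), and sums of them are collapsed using the identity that for every m > 1 the m distinct m-th roots of unity sum to 0, e.g. 1 + exp(2*I*pi/3) + exp(-2*I*pi/3) = 0.)
Hence the multiplicities are chi_3: 1. Dimension check: dim(chi_2)*dim(chi_1) = 1*1 = 1 and sum (mult * dim) = 1*1 = 1.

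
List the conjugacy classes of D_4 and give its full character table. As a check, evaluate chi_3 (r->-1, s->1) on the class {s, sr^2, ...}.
Conjugacy classes: {e} of size 1, {r^2} of size 1, {r^1, r^3} of size 2, {s, sr^2, ...} of size 2, {sr, sr^3, ...} of size 2.
Character table:
  irrep \ class              {e} (size 1)  {r^2} (size 1)  {r^1, r^3} (size 2)  {s, sr^2, ...} (size 2)  {sr, sr^3, ...} (size 2)
  chi_1 (triv)               1             1               1                    1                        1                       
  chi_2 (sign: r->1, s->-1)  1             1               1                    -1                       -1                      
  chi_3 (r->-1, s->1)        1             1               -1                   1                        -1                      
  chi_4 (r->-1, s->-1)       1             1               -1                   -1                       1                       
  chi_5 (2d, j=1)            2             -2              0                    0                        0                       

Spot check: chi_3 (r->-1, s->1) on {s, sr^2, ...} = 1.

Working: D_4 has order 2*4 = 8 with 5 conjugacy classes, hence 5 irreducibles. Sum of squared dims 1 + 1 + 1 + 1 + 4 = 8 = |G|. Linear characters come from the abelianisation; the 2-dimensional irreps have character r^k -> 2*cos(2*pi*j*k/4), reflections -> 0.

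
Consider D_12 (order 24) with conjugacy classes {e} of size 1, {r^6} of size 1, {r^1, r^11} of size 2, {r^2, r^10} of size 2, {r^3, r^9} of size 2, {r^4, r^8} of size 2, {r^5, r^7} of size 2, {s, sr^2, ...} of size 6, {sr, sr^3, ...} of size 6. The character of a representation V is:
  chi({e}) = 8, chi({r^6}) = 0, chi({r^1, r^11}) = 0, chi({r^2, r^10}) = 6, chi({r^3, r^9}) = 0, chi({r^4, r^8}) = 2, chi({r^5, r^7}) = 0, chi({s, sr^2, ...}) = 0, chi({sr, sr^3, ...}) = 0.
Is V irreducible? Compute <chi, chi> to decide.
Not irreducible (reducible): <chi, chi> = 6 > 1.

Derivation: <chi, chi> = (1/|G|) sum_C |C| * |chi(C)|^2 = (1/24)[1*|8|^2 + 1*|0|^2 + 2*|0|^2 + 2*|6|^2 + 2*|0|^2 + 2*|2|^2 + 2*|0|^2 + 6*|0|^2 + 6*|0|^2]
  = (1/24)[(64) + (0) + (0) + (72) + (0) + (8) + (0) + (0) + (0)] = 144/24 = 6.
A character is irreducible iff <chi, chi> = 1, so this representation is reducible.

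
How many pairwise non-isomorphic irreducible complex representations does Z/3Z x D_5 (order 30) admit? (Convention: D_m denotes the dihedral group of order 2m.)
12

Derivation: The number of irreducible complex representations of a finite group equals its number of conjugacy classes. For a direct product, #classes(G x H) = #classes(G) * #classes(H). Z/3Z has 3 classes (abelian), D_5 has 4 classes, so 3 * 4 = 12, so Z/3Z x D_5 (order 30) has exactly 12 irreducible complex representations.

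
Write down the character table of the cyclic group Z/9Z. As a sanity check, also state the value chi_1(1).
Character table of Z/9Z (irreps indexed chi_0,...,chi_8 with chi_k(m) = zeta_9^(k*m), zeta_9 = exp(2*pi*i/9)):
  irrep \ class  {0} (size 1)  {1} (size 1)    {2} (size 1)    {3} (size 1)    {4} (size 1)    {5} (size 1)    {6} (size 1)    {7} (size 1)    {8} (size 1)  
  chi_0          1             1               1               1               1               1               1               1               1             
  chi_1          1             exp(2*I*pi/9)   exp(4*I*pi/9)   exp(2*I*pi/3)   exp(8*I*pi/9)   exp(-8*I*pi/9)  exp(-2*I*pi/3)  exp(-4*I*pi/9)  exp(-2*I*pi/9)
  chi_2          1             exp(4*I*pi/9)   exp(8*I*pi/9)   exp(-2*I*pi/3)  exp(-2*I*pi/9)  exp(2*I*pi/9)   exp(2*I*pi/3)   exp(-8*I*pi/9)  exp(-4*I*pi/9)
  chi_3          1             exp(2*I*pi/3)   exp(-2*I*pi/3)  1               exp(2*I*pi/3)   exp(-2*I*pi/3)  1               exp(2*I*pi/3)   exp(-2*I*pi/3)
  chi_4          1             exp(8*I*pi/9)   exp(-2*I*pi/9)  exp(2*I*pi/3)   exp(-4*I*pi/9)  exp(4*I*pi/9)   exp(-2*I*pi/3)  exp(2*I*pi/9)   exp(-8*I*pi/9)
  chi_5          1             exp(-8*I*pi/9)  exp(2*I*pi/9)   exp(-2*I*pi/3)  exp(4*I*pi/9)   exp(-4*I*pi/9)  exp(2*I*pi/3)   exp(-2*I*pi/9)  exp(8*I*pi/9) 
  chi_6          1             exp(-2*I*pi/3)  exp(2*I*pi/3)   1               exp(-2*I*pi/3)  exp(2*I*pi/3)   1               exp(-2*I*pi/3)  exp(2*I*pi/3) 
  chi_7          1             exp(-4*I*pi/9)  exp(-8*I*pi/9)  exp(2*I*pi/3)   exp(2*I*pi/9)   exp(-2*I*pi/9)  exp(-2*I*pi/3)  exp(8*I*pi/9)   exp(4*I*pi/9) 
  chi_8          1             exp(-2*I*pi/9)  exp(-4*I*pi/9)  exp(-2*I*pi/3)  exp(-8*I*pi/9)  exp(8*I*pi/9)   exp(2*I*pi/3)   exp(4*I*pi/9)   exp(2*I*pi/9) 

Spot check: chi_1(1) = zeta_9^(1*1) = zeta_9^1 = exp(2*I*pi/9).

Proof sketch: Z/9Z is abelian, so all 9 irreducible complex representations are 1-dimensional. They are given by chi_k(m) = zeta_9^(k*m) for k = 0,...,8. Row orthogonality: sum_m chi_k(m) conj(chi_l(m)) = 9 * [k = l].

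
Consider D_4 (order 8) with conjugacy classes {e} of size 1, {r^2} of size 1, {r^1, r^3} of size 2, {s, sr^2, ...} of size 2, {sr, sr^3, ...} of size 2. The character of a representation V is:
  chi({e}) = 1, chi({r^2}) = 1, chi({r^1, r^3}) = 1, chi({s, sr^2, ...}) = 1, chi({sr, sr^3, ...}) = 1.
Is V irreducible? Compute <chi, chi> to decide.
Irreducible: <chi, chi> = 1.

Details: <chi, chi> = (1/|G|) sum_C |C| * |chi(C)|^2 = (1/8)[1*|1|^2 + 1*|1|^2 + 2*|1|^2 + 2*|1|^2 + 2*|1|^2]
  = (1/8)[(1) + (1) + (2) + (2) + (2)] = 8/8 = 1.
A character is irreducible iff <chi, chi> = 1, so this representation is irreducible.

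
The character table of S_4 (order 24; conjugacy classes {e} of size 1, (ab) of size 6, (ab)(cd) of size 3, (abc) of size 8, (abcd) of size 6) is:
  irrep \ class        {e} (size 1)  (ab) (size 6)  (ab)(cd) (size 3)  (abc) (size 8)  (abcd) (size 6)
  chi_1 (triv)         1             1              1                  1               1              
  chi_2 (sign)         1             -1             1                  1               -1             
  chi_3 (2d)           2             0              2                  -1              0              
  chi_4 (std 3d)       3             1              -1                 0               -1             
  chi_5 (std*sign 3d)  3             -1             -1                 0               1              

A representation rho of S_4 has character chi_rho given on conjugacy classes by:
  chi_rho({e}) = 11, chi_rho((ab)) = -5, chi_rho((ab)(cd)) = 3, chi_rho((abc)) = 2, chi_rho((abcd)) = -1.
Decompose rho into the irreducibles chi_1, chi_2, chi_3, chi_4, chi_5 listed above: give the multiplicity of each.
Multiplicities: chi_1: 0, chi_2: 3, chi_3: 1, chi_4: 0, chi_5: 2.

Details: Use <chi_rho, chi> = (1/|G|) sum_C |C| * chi_rho(C) * conj(chi(C)) with |G| = 24 for each irreducible chi in the table:
  <chi_rho, chi_1> = (1/24)[1*(11)*conj(1) + 6*(-5)*conj(1) + 3*(3)*conj(1) + 8*(2)*conj(1) + 6*(-1)*conj(1)]
      = (1/24)[(11) + (-30) + (9) + (16) + (-6)] = 0/24 = 0
  <chi_rho, chi_2> = (1/24)[1*(11)*conj(1) + 6*(-5)*conj(-1) + 3*(3)*conj(1) + 8*(2)*conj(1) + 6*(-1)*conj(-1)]
      = (1/24)[(11) + (30) + (9) + (16) + (6)] = 72/24 = 3
  <chi_rho, chi_3> = (1/24)[1*(11)*conj(2) + 6*(-5)*conj(0) + 3*(3)*conj(2) + 8*(2)*conj(-1) + 6*(-1)*conj(0)]
      = (1/24)[(22) + (0) + (18) + (-16) + (0)] = 24/24 = 1
  <chi_rho, chi_4> = (1/24)[1*(11)*conj(3) + 6*(-5)*conj(1) + 3*(3)*conj(-1) + 8*(2)*conj(0) + 6*(-1)*conj(-1)]
      = (1/24)[(33) + (-30) + (-9) + (0) + (6)] = 0/24 = 0
  <chi_rho, chi_5> = (1/24)[1*(11)*conj(3) + 6*(-5)*conj(-1) + 3*(3)*conj(-1) + 8*(2)*conj(0) + 6*(-1)*conj(1)]
      = (1/24)[(33) + (30) + (-9) + (0) + (-6)] = 48/24 = 2
Dimension check: dim(rho) = sum (mult * dim) = 0*1 + 3*1 + 1*2 + 0*3 + 2*3 = 11 = chi_rho(e) = 11.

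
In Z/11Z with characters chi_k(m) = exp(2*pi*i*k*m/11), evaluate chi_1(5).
chi_1(5) = zeta_11^5 = exp(10*I*pi/11)

Details: chi_1(5) = zeta_11^(1*5) = zeta_11^5. Since zeta_11^11 = 1, this equals zeta_11^5 = exp(2*pi*i*5/11) = exp(10*I*pi/11).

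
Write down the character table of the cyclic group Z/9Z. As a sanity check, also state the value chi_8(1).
Character table of Z/9Z (irreps indexed chi_0,...,chi_8 with chi_k(m) = zeta_9^(k*m), zeta_9 = exp(2*pi*i/9)):
  irrep \ class  {0} (size 1)  {1} (size 1)    {2} (size 1)    {3} (size 1)    {4} (size 1)    {5} (size 1)    {6} (size 1)    {7} (size 1)    {8} (size 1)  
  chi_0          1             1               1               1               1               1               1               1               1             
  chi_1          1             exp(2*I*pi/9)   exp(4*I*pi/9)   exp(2*I*pi/3)   exp(8*I*pi/9)   exp(-8*I*pi/9)  exp(-2*I*pi/3)  exp(-4*I*pi/9)  exp(-2*I*pi/9)
  chi_2          1             exp(4*I*pi/9)   exp(8*I*pi/9)   exp(-2*I*pi/3)  exp(-2*I*pi/9)  exp(2*I*pi/9)   exp(2*I*pi/3)   exp(-8*I*pi/9)  exp(-4*I*pi/9)
  chi_3          1             exp(2*I*pi/3)   exp(-2*I*pi/3)  1               exp(2*I*pi/3)   exp(-2*I*pi/3)  1               exp(2*I*pi/3)   exp(-2*I*pi/3)
  chi_4          1             exp(8*I*pi/9)   exp(-2*I*pi/9)  exp(2*I*pi/3)   exp(-4*I*pi/9)  exp(4*I*pi/9)   exp(-2*I*pi/3)  exp(2*I*pi/9)   exp(-8*I*pi/9)
  chi_5          1             exp(-8*I*pi/9)  exp(2*I*pi/9)   exp(-2*I*pi/3)  exp(4*I*pi/9)   exp(-4*I*pi/9)  exp(2*I*pi/3)   exp(-2*I*pi/9)  exp(8*I*pi/9) 
  chi_6          1             exp(-2*I*pi/3)  exp(2*I*pi/3)   1               exp(-2*I*pi/3)  exp(2*I*pi/3)   1               exp(-2*I*pi/3)  exp(2*I*pi/3) 
  chi_7          1             exp(-4*I*pi/9)  exp(-8*I*pi/9)  exp(2*I*pi/3)   exp(2*I*pi/9)   exp(-2*I*pi/9)  exp(-2*I*pi/3)  exp(8*I*pi/9)   exp(4*I*pi/9) 
  chi_8          1             exp(-2*I*pi/9)  exp(-4*I*pi/9)  exp(-2*I*pi/3)  exp(-8*I*pi/9)  exp(8*I*pi/9)   exp(2*I*pi/3)   exp(4*I*pi/9)   exp(2*I*pi/9) 

Spot check: chi_8(1) = zeta_9^(8*1) = zeta_9^8 = exp(-2*I*pi/9).

Reasoning: Z/9Z is abelian, so all 9 irreducible complex representations are 1-dimensional. They are given by chi_k(m) = zeta_9^(k*m) for k = 0,...,8. Row orthogonality: sum_m chi_k(m) conj(chi_l(m)) = 9 * [k = l].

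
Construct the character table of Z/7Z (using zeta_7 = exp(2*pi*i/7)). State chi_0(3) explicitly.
Character table of Z/7Z (irreps indexed chi_0,...,chi_6 with chi_k(m) = zeta_7^(k*m), zeta_7 = exp(2*pi*i/7)):
  irrep \ class  {0} (size 1)  {1} (size 1)    {2} (size 1)    {3} (size 1)    {4} (size 1)    {5} (size 1)    {6} (size 1)  
  chi_0          1             1               1               1               1               1               1             
  chi_1          1             exp(2*I*pi/7)   exp(4*I*pi/7)   exp(6*I*pi/7)   exp(-6*I*pi/7)  exp(-4*I*pi/7)  exp(-2*I*pi/7)
  chi_2          1             exp(4*I*pi/7)   exp(-6*I*pi/7)  exp(-2*I*pi/7)  exp(2*I*pi/7)   exp(6*I*pi/7)   exp(-4*I*pi/7)
  chi_3          1             exp(6*I*pi/7)   exp(-2*I*pi/7)  exp(4*I*pi/7)   exp(-4*I*pi/7)  exp(2*I*pi/7)   exp(-6*I*pi/7)
  chi_4          1             exp(-6*I*pi/7)  exp(2*I*pi/7)   exp(-4*I*pi/7)  exp(4*I*pi/7)   exp(-2*I*pi/7)  exp(6*I*pi/7) 
  chi_5          1             exp(-4*I*pi/7)  exp(6*I*pi/7)   exp(2*I*pi/7)   exp(-2*I*pi/7)  exp(-6*I*pi/7)  exp(4*I*pi/7) 
  chi_6          1             exp(-2*I*pi/7)  exp(-4*I*pi/7)  exp(-6*I*pi/7)  exp(6*I*pi/7)   exp(4*I*pi/7)   exp(2*I*pi/7) 

Spot check: chi_0(3) = zeta_7^(0*3) = zeta_7^0 = 1.

Why: Z/7Z is abelian, so all 7 irreducible complex representations are 1-dimensional. They are given by chi_k(m) = zeta_7^(k*m) for k = 0,...,6. Row orthogonality: sum_m chi_k(m) conj(chi_l(m)) = 7 * [k = l].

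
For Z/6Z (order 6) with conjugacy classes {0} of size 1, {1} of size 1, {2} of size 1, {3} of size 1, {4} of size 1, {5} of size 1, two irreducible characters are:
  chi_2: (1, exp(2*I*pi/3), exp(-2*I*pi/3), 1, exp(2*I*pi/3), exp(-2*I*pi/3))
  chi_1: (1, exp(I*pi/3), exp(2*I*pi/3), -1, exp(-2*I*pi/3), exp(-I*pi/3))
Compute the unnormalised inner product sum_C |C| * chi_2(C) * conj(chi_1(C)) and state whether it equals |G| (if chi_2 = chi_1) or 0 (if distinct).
Sum = 0; so <chi_2, chi_1> = 0 (distinct irreducibles are orthogonal).

Compute term by term over conjugacy classes (|C| * chi_2(C) * conj(chi_1(C))):
  1*(1)*conj(1) + 1*(exp(2*I*pi/3))*conj(exp(I*pi/3)) + 1*(exp(-2*I*pi/3))*conj(exp(2*I*pi/3)) + 1*(1)*conj(-1) + 1*(exp(2*I*pi/3))*conj(exp(-2*I*pi/3)) + 1*(exp(-2*I*pi/3))*conj(exp(-I*pi/3))
  = (1) + (exp(I*pi/3)) + (exp(2*I*pi/3)) + (-1) + (exp(-2*I*pi/3)) + (exp(-I*pi/3))
  = 0.
(Exp terms are combined using exp(i*s)*conj(exp(i*t)) = exp(i*(s-t)), and sums of them are collapsed using the identity that for every m > 1 the m distinct m-th roots of unity sum to 0, e.g. 1 + exp(2*I*pi/3) + exp(-2*I*pi/3) = 0.)
Dividing by |G| = 6 gives 0/6 = 0, matching the row-orthogonality relation <chi_2, chi_1> = [chi_2 = chi_1].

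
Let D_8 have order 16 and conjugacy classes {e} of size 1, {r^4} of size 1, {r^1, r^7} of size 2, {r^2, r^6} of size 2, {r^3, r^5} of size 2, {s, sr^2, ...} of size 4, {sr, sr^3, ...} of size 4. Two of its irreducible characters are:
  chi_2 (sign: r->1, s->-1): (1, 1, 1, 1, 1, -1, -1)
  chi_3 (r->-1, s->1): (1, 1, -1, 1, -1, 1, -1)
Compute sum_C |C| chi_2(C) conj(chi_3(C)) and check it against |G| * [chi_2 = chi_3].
Sum = 0; so <chi_2, chi_3> = 0 (distinct irreducibles are orthogonal).

Derivation: Compute term by term over conjugacy classes (|C| * chi_2(C) * conj(chi_3(C))):
  1*(1)*conj(1) + 1*(1)*conj(1) + 2*(1)*conj(-1) + 2*(1)*conj(1) + 2*(1)*conj(-1) + 4*(-1)*conj(1) + 4*(-1)*conj(-1)
  = (1) + (1) + (-2) + (2) + (-2) + (-4) + (4)
  = 0.
Dividing by |G| = 16 gives 0/16 = 0, matching the row-orthogonality relation <chi_2, chi_3> = [chi_2 = chi_3].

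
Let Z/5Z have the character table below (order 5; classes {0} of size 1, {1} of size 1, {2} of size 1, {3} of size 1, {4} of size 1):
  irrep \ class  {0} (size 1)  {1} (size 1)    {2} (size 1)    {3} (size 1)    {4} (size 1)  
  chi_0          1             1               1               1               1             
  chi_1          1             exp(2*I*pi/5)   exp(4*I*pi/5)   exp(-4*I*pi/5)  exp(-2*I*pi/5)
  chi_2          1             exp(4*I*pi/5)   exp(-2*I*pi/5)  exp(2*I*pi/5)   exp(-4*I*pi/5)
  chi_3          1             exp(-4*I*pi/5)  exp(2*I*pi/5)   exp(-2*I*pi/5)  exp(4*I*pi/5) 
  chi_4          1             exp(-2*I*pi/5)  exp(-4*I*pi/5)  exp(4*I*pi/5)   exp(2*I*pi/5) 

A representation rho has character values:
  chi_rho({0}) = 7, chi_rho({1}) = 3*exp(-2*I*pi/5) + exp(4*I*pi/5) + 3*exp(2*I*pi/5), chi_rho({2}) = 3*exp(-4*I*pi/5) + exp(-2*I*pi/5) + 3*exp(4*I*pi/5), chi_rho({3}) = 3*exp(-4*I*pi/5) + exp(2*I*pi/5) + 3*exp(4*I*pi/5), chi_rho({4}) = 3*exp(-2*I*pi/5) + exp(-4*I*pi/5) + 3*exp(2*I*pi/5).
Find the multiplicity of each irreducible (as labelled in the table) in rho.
Multiplicities: chi_0: 0, chi_1: 3, chi_2: 1, chi_3: 0, chi_4: 3.

Proof sketch: Use <chi_rho, chi> = (1/|G|) sum_C |C| * chi_rho(C) * conj(chi(C)) with |G| = 5 for each irreducible chi in the table:
  <chi_rho, chi_0> = (1/5)[1*(7)*conj(1) + 1*(3*exp(-2*I*pi/5) + exp(4*I*pi/5) + 3*exp(2*I*pi/5))*conj(1) + 1*(3*exp(-4*I*pi/5) + exp(-2*I*pi/5) + 3*exp(4*I*pi/5))*conj(1) + 1*(3*exp(-4*I*pi/5) + exp(2*I*pi/5) + 3*exp(4*I*pi/5))*conj(1) + 1*(3*exp(-2*I*pi/5) + exp(-4*I*pi/5) + 3*exp(2*I*pi/5))*conj(1)]
      = (1/5)[(7) + (3*exp(-2*I*pi/5) + exp(4*I*pi/5) + 3*exp(2*I*pi/5)) + (3*exp(-4*I*pi/5) + exp(-2*I*pi/5) + 3*exp(4*I*pi/5)) + (3*exp(-4*I*pi/5) + exp(2*I*pi/5) + 3*exp(4*I*pi/5)) + (3*exp(-2*I*pi/5) + exp(-4*I*pi/5) + 3*exp(2*I*pi/5))] = 0/5 = 0
  <chi_rho, chi_1> = (1/5)[1*(7)*conj(1) + 1*(3*exp(-2*I*pi/5) + exp(4*I*pi/5) + 3*exp(2*I*pi/5))*conj(exp(2*I*pi/5)) + 1*(3*exp(-4*I*pi/5) + exp(-2*I*pi/5) + 3*exp(4*I*pi/5))*conj(exp(4*I*pi/5)) + 1*(3*exp(-4*I*pi/5) + exp(2*I*pi/5) + 3*exp(4*I*pi/5))*conj(exp(-4*I*pi/5)) + 1*(3*exp(-2*I*pi/5) + exp(-4*I*pi/5) + 3*exp(2*I*pi/5))*conj(exp(-2*I*pi/5))]
      = (1/5)[(7) + (3 + 3*exp(-4*I*pi/5) + exp(2*I*pi/5)) + (3 + exp(4*I*pi/5) + 3*exp(2*I*pi/5)) + (3 + 3*exp(-2*I*pi/5) + exp(-4*I*pi/5)) + (3 + exp(-2*I*pi/5) + 3*exp(4*I*pi/5))] = 15/5 = 3
  <chi_rho, chi_2> = (1/5)[1*(7)*conj(1) + 1*(3*exp(-2*I*pi/5) + exp(4*I*pi/5) + 3*exp(2*I*pi/5))*conj(exp(4*I*pi/5)) + 1*(3*exp(-4*I*pi/5) + exp(-2*I*pi/5) + 3*exp(4*I*pi/5))*conj(exp(-2*I*pi/5)) + 1*(3*exp(-4*I*pi/5) + exp(2*I*pi/5) + 3*exp(4*I*pi/5))*conj(exp(2*I*pi/5)) + 1*(3*exp(-2*I*pi/5) + exp(-4*I*pi/5) + 3*exp(2*I*pi/5))*conj(exp(-4*I*pi/5))]
      = (1/5)[(7) + (1 + 3*exp(-2*I*pi/5) + 3*exp(4*I*pi/5)) + (1 + 3*exp(-2*I*pi/5) + 3*exp(-4*I*pi/5)) + (1 + 3*exp(4*I*pi/5) + 3*exp(2*I*pi/5)) + (1 + 3*exp(-4*I*pi/5) + 3*exp(2*I*pi/5))] = 5/5 = 1
  <chi_rho, chi_3> = (1/5)[1*(7)*conj(1) + 1*(3*exp(-2*I*pi/5) + exp(4*I*pi/5) + 3*exp(2*I*pi/5))*conj(exp(-4*I*pi/5)) + 1*(3*exp(-4*I*pi/5) + exp(-2*I*pi/5) + 3*exp(4*I*pi/5))*conj(exp(2*I*pi/5)) + 1*(3*exp(-4*I*pi/5) + exp(2*I*pi/5) + 3*exp(4*I*pi/5))*conj(exp(-2*I*pi/5)) + 1*(3*exp(-2*I*pi/5) + exp(-4*I*pi/5) + 3*exp(2*I*pi/5))*conj(exp(4*I*pi/5))]
      = (1/5)[(7) + (3*exp(-4*I*pi/5) + exp(-2*I*pi/5) + 3*exp(2*I*pi/5)) + (exp(-4*I*pi/5) + 3*exp(4*I*pi/5) + 3*exp(2*I*pi/5)) + (3*exp(-2*I*pi/5) + 3*exp(-4*I*pi/5) + exp(4*I*pi/5)) + (3*exp(-2*I*pi/5) + exp(2*I*pi/5) + 3*exp(4*I*pi/5))] = 0/5 = 0
  <chi_rho, chi_4> = (1/5)[1*(7)*conj(1) + 1*(3*exp(-2*I*pi/5) + exp(4*I*pi/5) + 3*exp(2*I*pi/5))*conj(exp(-2*I*pi/5)) + 1*(3*exp(-4*I*pi/5) + exp(-2*I*pi/5) + 3*exp(4*I*pi/5))*conj(exp(-4*I*pi/5)) + 1*(3*exp(-4*I*pi/5) + exp(2*I*pi/5) + 3*exp(4*I*pi/5))*conj(exp(4*I*pi/5)) + 1*(3*exp(-2*I*pi/5) + exp(-4*I*pi/5) + 3*exp(2*I*pi/5))*conj(exp(2*I*pi/5))]
      = (1/5)[(7) + (3 + exp(-4*I*pi/5) + 3*exp(4*I*pi/5)) + (3 + 3*exp(-2*I*pi/5) + exp(2*I*pi/5)) + (3 + exp(-2*I*pi/5) + 3*exp(2*I*pi/5)) + (3 + 3*exp(-4*I*pi/5) + exp(4*I*pi/5))] = 15/5 = 3
(Exp terms are combined using exp(i*s)*conj(exp(i*t)) = exp(i*(s-t)), and sums of them are collapsed using the identity that for every m > 1 the m distinct m-th roots of unity sum to 0, e.g. 1 + exp(2*I*pi/3) + exp(-2*I*pi/3) = 0.)
Dimension check: dim(rho) = sum (mult * dim) = 0*1 + 3*1 + 1*1 + 0*1 + 3*1 = 7 = chi_rho(e) = 7.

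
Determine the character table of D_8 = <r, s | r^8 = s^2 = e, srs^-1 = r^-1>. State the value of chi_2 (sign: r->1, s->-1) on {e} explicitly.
Conjugacy classes: {e} of size 1, {r^4} of size 1, {r^1, r^7} of size 2, {r^2, r^6} of size 2, {r^3, r^5} of size 2, {s, sr^2, ...} of size 4, {sr, sr^3, ...} of size 4.
Character table:
  irrep \ class              {e} (size 1)  {r^4} (size 1)  {r^1, r^7} (size 2)  {r^2, r^6} (size 2)  {r^3, r^5} (size 2)  {s, sr^2, ...} (size 4)  {sr, sr^3, ...} (size 4)
  chi_1 (triv)               1             1               1                    1                    1                    1                        1                       
  chi_2 (sign: r->1, s->-1)  1             1               1                    1                    1                    -1                       -1                      
  chi_3 (r->-1, s->1)        1             1               -1                   1                    -1                   1                        -1                      
  chi_4 (r->-1, s->-1)       1             1               -1                   1                    -1                   -1                       1                       
  chi_5 (2d, j=1)            2             -2              sqrt(2)              0                    -sqrt(2)             0                        0                       
  chi_6 (2d, j=2)            2             2               0                    -2                   0                    0                        0                       
  chi_7 (2d, j=3)            2             -2              -sqrt(2)             0                    sqrt(2)              0                        0                       

Spot check: chi_2 (sign: r->1, s->-1) on {e} = 1.

Why: D_8 has order 2*8 = 16 with 7 conjugacy classes, hence 7 irreducibles. Sum of squared dims 1 + 1 + 1 + 1 + 4 + 4 + 4 = 16 = |G|. Linear characters come from the abelianisation; the 2-dimensional irreps have character r^k -> 2*cos(2*pi*j*k/8), reflections -> 0.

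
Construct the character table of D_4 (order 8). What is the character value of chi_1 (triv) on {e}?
Conjugacy classes: {e} of size 1, {r^2} of size 1, {r^1, r^3} of size 2, {s, sr^2, ...} of size 2, {sr, sr^3, ...} of size 2.
Character table:
  irrep \ class              {e} (size 1)  {r^2} (size 1)  {r^1, r^3} (size 2)  {s, sr^2, ...} (size 2)  {sr, sr^3, ...} (size 2)
  chi_1 (triv)               1             1               1                    1                        1                       
  chi_2 (sign: r->1, s->-1)  1             1               1                    -1                       -1                      
  chi_3 (r->-1, s->1)        1             1               -1                   1                        -1                      
  chi_4 (r->-1, s->-1)       1             1               -1                   -1                       1                       
  chi_5 (2d, j=1)            2             -2              0                    0                        0                       

Spot check: chi_1 (triv) on {e} = 1.

Reasoning: D_4 has order 2*4 = 8 with 5 conjugacy classes, hence 5 irreducibles. Sum of squared dims 1 + 1 + 1 + 1 + 4 = 8 = |G|. Linear characters come from the abelianisation; the 2-dimensional irreps have character r^k -> 2*cos(2*pi*j*k/4), reflections -> 0.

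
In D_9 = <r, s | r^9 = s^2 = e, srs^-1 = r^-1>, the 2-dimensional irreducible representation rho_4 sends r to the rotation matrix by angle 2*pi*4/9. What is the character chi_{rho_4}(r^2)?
chi_{rho_4}(r^2) = 2*cos(2*pi*4*2/9) = 2*cos(2*pi/9)

Proof sketch: rho_4(r^2) is rotation by angle 2*pi*4*2/9, whose trace is 2*cos(2*pi*4*2/9) = 2*cos(2*pi/9).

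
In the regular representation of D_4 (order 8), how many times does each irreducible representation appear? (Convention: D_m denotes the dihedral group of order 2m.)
Each irreducible V_i of dimension d_i appears with multiplicity d_i, i.e. rho_reg = (direct sum over all irreducibles V_i) d_i V_i. The irreducible dimensions for D_4 are 1, 1, 1, 1, 2: 4 irreducibles of dimension 1, each with multiplicity 1; 1 irreducible of dimension 2, with multiplicity 2. Total dimension 4*1*1 + 1*2*2 = 8 = |G|.

Derivation: General theorem: in the regular representation of a finite group G, each irreducible appears with multiplicity equal to its dimension. Check: dim(rho_reg) = sum d_i^2 = 1 + 1 + 1 + 1 + 4 = 8 = |G|.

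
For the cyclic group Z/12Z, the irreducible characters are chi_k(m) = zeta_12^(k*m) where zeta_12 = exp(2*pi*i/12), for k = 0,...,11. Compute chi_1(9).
chi_1(9) = zeta_12^9 = -I

Derivation: chi_1(9) = zeta_12^(1*9) = zeta_12^9. Since zeta_12^12 = 1, this equals zeta_12^9 = exp(2*pi*i*9/12) = -I.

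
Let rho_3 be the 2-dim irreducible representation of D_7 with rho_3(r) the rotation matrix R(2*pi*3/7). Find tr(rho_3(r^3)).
chi_{rho_3}(r^3) = 2*cos(2*pi*3*3/7) = -2*cos(3*pi/7)

Explanation: rho_3(r^3) is rotation by angle 2*pi*3*3/7, whose trace is 2*cos(2*pi*3*3/7) = -2*cos(3*pi/7).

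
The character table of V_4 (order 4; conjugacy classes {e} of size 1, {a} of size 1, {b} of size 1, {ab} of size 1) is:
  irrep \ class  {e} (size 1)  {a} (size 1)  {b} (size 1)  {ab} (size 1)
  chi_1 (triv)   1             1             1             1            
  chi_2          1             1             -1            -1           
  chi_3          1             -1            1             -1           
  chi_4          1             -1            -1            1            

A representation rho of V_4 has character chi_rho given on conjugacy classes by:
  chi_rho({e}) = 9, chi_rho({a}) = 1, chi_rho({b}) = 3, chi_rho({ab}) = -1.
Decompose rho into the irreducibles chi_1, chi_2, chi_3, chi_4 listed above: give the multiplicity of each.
Multiplicities: chi_1: 3, chi_2: 2, chi_3: 3, chi_4: 1.

Explanation: Use <chi_rho, chi> = (1/|G|) sum_C |C| * chi_rho(C) * conj(chi(C)) with |G| = 4 for each irreducible chi in the table:
  <chi_rho, chi_1> = (1/4)[1*(9)*conj(1) + 1*(1)*conj(1) + 1*(3)*conj(1) + 1*(-1)*conj(1)]
      = (1/4)[(9) + (1) + (3) + (-1)] = 12/4 = 3
  <chi_rho, chi_2> = (1/4)[1*(9)*conj(1) + 1*(1)*conj(1) + 1*(3)*conj(-1) + 1*(-1)*conj(-1)]
      = (1/4)[(9) + (1) + (-3) + (1)] = 8/4 = 2
  <chi_rho, chi_3> = (1/4)[1*(9)*conj(1) + 1*(1)*conj(-1) + 1*(3)*conj(1) + 1*(-1)*conj(-1)]
      = (1/4)[(9) + (-1) + (3) + (1)] = 12/4 = 3
  <chi_rho, chi_4> = (1/4)[1*(9)*conj(1) + 1*(1)*conj(-1) + 1*(3)*conj(-1) + 1*(-1)*conj(1)]
      = (1/4)[(9) + (-1) + (-3) + (-1)] = 4/4 = 1
Dimension check: dim(rho) = sum (mult * dim) = 3*1 + 2*1 + 3*1 + 1*1 = 9 = chi_rho(e) = 9.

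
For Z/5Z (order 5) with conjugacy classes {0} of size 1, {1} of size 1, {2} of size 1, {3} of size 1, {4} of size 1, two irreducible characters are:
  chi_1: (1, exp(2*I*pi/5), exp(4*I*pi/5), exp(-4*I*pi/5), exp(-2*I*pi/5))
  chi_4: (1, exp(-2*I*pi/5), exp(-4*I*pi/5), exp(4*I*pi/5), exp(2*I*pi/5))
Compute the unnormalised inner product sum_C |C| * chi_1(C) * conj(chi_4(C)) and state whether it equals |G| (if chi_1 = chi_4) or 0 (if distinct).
Sum = 0; so <chi_1, chi_4> = 0 (distinct irreducibles are orthogonal).

Compute term by term over conjugacy classes (|C| * chi_1(C) * conj(chi_4(C))):
  1*(1)*conj(1) + 1*(exp(2*I*pi/5))*conj(exp(-2*I*pi/5)) + 1*(exp(4*I*pi/5))*conj(exp(-4*I*pi/5)) + 1*(exp(-4*I*pi/5))*conj(exp(4*I*pi/5)) + 1*(exp(-2*I*pi/5))*conj(exp(2*I*pi/5))
  = (1) + (exp(4*I*pi/5)) + (exp(-2*I*pi/5)) + (exp(2*I*pi/5)) + (exp(-4*I*pi/5))
  = 0.
(Exp terms are combined using exp(i*s)*conj(exp(i*t)) = exp(i*(s-t)), and sums of them are collapsed using the identity that for every m > 1 the m distinct m-th roots of unity sum to 0, e.g. 1 + exp(2*I*pi/3) + exp(-2*I*pi/3) = 0.)
Dividing by |G| = 5 gives 0/5 = 0, matching the row-orthogonality relation <chi_1, chi_4> = [chi_1 = chi_4].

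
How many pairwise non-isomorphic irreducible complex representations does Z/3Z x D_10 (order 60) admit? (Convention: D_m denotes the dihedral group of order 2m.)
24

Proof sketch: The number of irreducible complex representations of a finite group equals its number of conjugacy classes. For a direct product, #classes(G x H) = #classes(G) * #classes(H). Z/3Z has 3 classes (abelian), D_10 has 8 classes, so 3 * 8 = 24, so Z/3Z x D_10 (order 60) has exactly 24 irreducible complex representations.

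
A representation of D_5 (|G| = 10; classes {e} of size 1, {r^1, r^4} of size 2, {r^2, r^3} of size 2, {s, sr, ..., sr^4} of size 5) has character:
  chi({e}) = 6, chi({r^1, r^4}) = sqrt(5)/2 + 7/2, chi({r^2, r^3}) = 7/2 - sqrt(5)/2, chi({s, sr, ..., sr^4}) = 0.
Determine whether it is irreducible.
Not irreducible (reducible): <chi, chi> = 9 > 1.

Proof sketch: <chi, chi> = (1/|G|) sum_C |C| * |chi(C)|^2 = (1/10)[1*|6|^2 + 2*|sqrt(5)/2 + 7/2|^2 + 2*|7/2 - sqrt(5)/2|^2 + 5*|0|^2]
  = (1/10)[(36) + (7*sqrt(5) + 27) + (27 - 7*sqrt(5)) + (0)] = 90/10 = 9.
A character is irreducible iff <chi, chi> = 1, so this representation is reducible.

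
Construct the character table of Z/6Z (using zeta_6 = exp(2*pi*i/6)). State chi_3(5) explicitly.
Character table of Z/6Z (irreps indexed chi_0,...,chi_5 with chi_k(m) = zeta_6^(k*m), zeta_6 = exp(2*pi*i/6)):
  irrep \ class  {0} (size 1)  {1} (size 1)    {2} (size 1)    {3} (size 1)  {4} (size 1)    {5} (size 1)  
  chi_0          1             1               1               1             1               1             
  chi_1          1             exp(I*pi/3)     exp(2*I*pi/3)   -1            exp(-2*I*pi/3)  exp(-I*pi/3)  
  chi_2          1             exp(2*I*pi/3)   exp(-2*I*pi/3)  1             exp(2*I*pi/3)   exp(-2*I*pi/3)
  chi_3          1             -1              1               -1            1               -1            
  chi_4          1             exp(-2*I*pi/3)  exp(2*I*pi/3)   1             exp(-2*I*pi/3)  exp(2*I*pi/3) 
  chi_5          1             exp(-I*pi/3)    exp(-2*I*pi/3)  -1            exp(2*I*pi/3)   exp(I*pi/3)   

Spot check: chi_3(5) = zeta_6^(3*5) = zeta_6^15 = -1.

Explanation: Z/6Z is abelian, so all 6 irreducible complex representations are 1-dimensional. They are given by chi_k(m) = zeta_6^(k*m) for k = 0,...,5. Row orthogonality: sum_m chi_k(m) conj(chi_l(m)) = 6 * [k = l].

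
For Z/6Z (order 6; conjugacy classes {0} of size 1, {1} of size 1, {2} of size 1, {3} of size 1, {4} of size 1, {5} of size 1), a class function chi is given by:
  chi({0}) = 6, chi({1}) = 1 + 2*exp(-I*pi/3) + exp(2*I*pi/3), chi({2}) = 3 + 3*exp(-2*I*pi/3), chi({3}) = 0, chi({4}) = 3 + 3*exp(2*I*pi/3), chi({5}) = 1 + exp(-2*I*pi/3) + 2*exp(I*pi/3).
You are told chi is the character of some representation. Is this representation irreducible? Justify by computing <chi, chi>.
Not irreducible (reducible): <chi, chi> = 10 > 1.

Why: <chi, chi> = (1/|G|) sum_C |C| * |chi(C)|^2 = (1/6)[1*|6|^2 + 1*|1 + 2*exp(-I*pi/3) + exp(2*I*pi/3)|^2 + 1*|3 + 3*exp(-2*I*pi/3)|^2 + 1*|0|^2 + 1*|3 + 3*exp(2*I*pi/3)|^2 + 1*|1 + exp(-2*I*pi/3) + 2*exp(I*pi/3)|^2]
  = (1/6)[(36) + (3) + (9) + (0) + (9) + (3)] = 60/6 = 10.
(Exp terms are combined using exp(i*s)*conj(exp(i*t)) = exp(i*(s-t)), and sums of them are collapsed using the identity that for every m > 1 the m distinct m-th roots of unity sum to 0, e.g. 1 + exp(2*I*pi/3) + exp(-2*I*pi/3) = 0.)
A character is irreducible iff <chi, chi> = 1, so this representation is reducible.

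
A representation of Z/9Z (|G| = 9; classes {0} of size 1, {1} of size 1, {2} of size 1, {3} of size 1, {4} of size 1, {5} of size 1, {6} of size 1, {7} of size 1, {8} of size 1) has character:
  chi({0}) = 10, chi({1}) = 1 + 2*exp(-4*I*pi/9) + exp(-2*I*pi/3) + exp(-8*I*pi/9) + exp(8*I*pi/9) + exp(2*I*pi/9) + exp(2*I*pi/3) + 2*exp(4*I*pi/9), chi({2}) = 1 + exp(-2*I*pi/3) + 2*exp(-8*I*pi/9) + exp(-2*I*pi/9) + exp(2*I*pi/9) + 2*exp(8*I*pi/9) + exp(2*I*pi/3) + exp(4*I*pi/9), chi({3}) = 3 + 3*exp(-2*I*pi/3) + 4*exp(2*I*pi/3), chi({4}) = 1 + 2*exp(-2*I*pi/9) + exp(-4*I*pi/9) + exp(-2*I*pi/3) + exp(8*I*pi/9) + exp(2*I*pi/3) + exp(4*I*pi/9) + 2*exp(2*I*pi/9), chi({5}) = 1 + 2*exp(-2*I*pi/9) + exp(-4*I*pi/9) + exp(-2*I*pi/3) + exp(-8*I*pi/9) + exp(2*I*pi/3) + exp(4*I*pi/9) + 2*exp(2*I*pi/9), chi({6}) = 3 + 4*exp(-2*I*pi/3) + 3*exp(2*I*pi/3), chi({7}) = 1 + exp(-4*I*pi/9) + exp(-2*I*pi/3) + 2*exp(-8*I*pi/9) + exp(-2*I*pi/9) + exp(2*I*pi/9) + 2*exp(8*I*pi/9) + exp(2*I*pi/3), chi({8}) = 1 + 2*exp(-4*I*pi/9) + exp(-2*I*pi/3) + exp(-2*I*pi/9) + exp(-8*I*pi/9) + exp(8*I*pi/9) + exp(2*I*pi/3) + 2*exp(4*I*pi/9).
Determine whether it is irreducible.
Not irreducible (reducible): <chi, chi> = 14 > 1.

Proof sketch: <chi, chi> = (1/|G|) sum_C |C| * |chi(C)|^2 = (1/9)[1*|10|^2 + 1*|1 + 2*exp(-4*I*pi/9) + exp(-2*I*pi/3) + exp(-8*I*pi/9) + exp(8*I*pi/9) + exp(2*I*pi/9) + exp(2*I*pi/3) + 2*exp(4*I*pi/9)|^2 + 1*|1 + exp(-2*I*pi/3) + 2*exp(-8*I*pi/9) + exp(-2*I*pi/9) + exp(2*I*pi/9) + 2*exp(8*I*pi/9) + exp(2*I*pi/3) + exp(4*I*pi/9)|^2 + 1*|3 + 3*exp(-2*I*pi/3) + 4*exp(2*I*pi/3)|^2 + 1*|1 + 2*exp(-2*I*pi/9) + exp(-4*I*pi/9) + exp(-2*I*pi/3) + exp(8*I*pi/9) + exp(2*I*pi/3) + exp(4*I*pi/9) + 2*exp(2*I*pi/9)|^2 + 1*|1 + 2*exp(-2*I*pi/9) + exp(-4*I*pi/9) + exp(-2*I*pi/3) + exp(-8*I*pi/9) + exp(2*I*pi/3) + exp(4*I*pi/9) + 2*exp(2*I*pi/9)|^2 + 1*|3 + 4*exp(-2*I*pi/3) + 3*exp(2*I*pi/3)|^2 + 1*|1 + exp(-4*I*pi/9) + exp(-2*I*pi/3) + 2*exp(-8*I*pi/9) + exp(-2*I*pi/9) + exp(2*I*pi/9) + 2*exp(8*I*pi/9) + exp(2*I*pi/3)|^2 + 1*|1 + 2*exp(-4*I*pi/9) + exp(-2*I*pi/3) + exp(-2*I*pi/9) + exp(-8*I*pi/9) + exp(8*I*pi/9) + exp(2*I*pi/3) + 2*exp(4*I*pi/9)|^2]
  = (1/9)[(100) + (14 + 11*exp(-4*I*pi/9) + 10*exp(-2*I*pi/3) + 10*exp(-2*I*pi/9) + 12*exp(-8*I*pi/9) + 12*exp(8*I*pi/9) + 10*exp(2*I*pi/9) + 10*exp(2*I*pi/3) + 11*exp(4*I*pi/9)) + (14 + 10*exp(-4*I*pi/9) + 10*exp(-2*I*pi/3) + 12*exp(-2*I*pi/9) + 11*exp(-8*I*pi/9) + 11*exp(8*I*pi/9) + 12*exp(2*I*pi/9) + 10*exp(2*I*pi/3) + 10*exp(4*I*pi/9)) + (1) + (14 + 12*exp(-4*I*pi/9) + 10*exp(-2*I*pi/3) + 11*exp(-2*I*pi/9) + 10*exp(-8*I*pi/9) + 10*exp(8*I*pi/9) + 11*exp(2*I*pi/9) + 10*exp(2*I*pi/3) + 12*exp(4*I*pi/9)) + (14 + 12*exp(-4*I*pi/9) + 10*exp(-2*I*pi/3) + 11*exp(-2*I*pi/9) + 10*exp(-8*I*pi/9) + 10*exp(8*I*pi/9) + 11*exp(2*I*pi/9) + 10*exp(2*I*pi/3) + 12*exp(4*I*pi/9)) + (1) + (14 + 10*exp(-4*I*pi/9) + 10*exp(-2*I*pi/3) + 12*exp(-2*I*pi/9) + 11*exp(-8*I*pi/9) + 11*exp(8*I*pi/9) + 12*exp(2*I*pi/9) + 10*exp(2*I*pi/3) + 10*exp(4*I*pi/9)) + (14 + 11*exp(-4*I*pi/9) + 10*exp(-2*I*pi/3) + 10*exp(-2*I*pi/9) + 12*exp(-8*I*pi/9) + 12*exp(8*I*pi/9) + 10*exp(2*I*pi/9) + 10*exp(2*I*pi/3) + 11*exp(4*I*pi/9))] = 126/9 = 14.
(Exp terms are combined using exp(i*s)*conj(exp(i*t)) = exp(i*(s-t)), and sums of them are collapsed using the identity that for every m > 1 the m distinct m-th roots of unity sum to 0, e.g. 1 + exp(2*I*pi/3) + exp(-2*I*pi/3) = 0.)
A character is irreducible iff <chi, chi> = 1, so this representation is reducible.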